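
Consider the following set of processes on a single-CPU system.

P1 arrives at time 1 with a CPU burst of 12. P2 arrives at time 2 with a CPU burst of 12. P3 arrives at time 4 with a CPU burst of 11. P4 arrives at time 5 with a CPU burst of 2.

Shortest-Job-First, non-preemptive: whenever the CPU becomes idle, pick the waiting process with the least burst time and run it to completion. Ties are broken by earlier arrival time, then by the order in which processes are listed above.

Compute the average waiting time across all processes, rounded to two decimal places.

Timeline: | idle 0-1 | P1 1-13 | P4 13-15 | P3 15-26 | P2 26-38 |
Completion: P1=13  P2=38  P3=26  P4=15
Waiting times: P1=0, P2=24, P3=11, P4=8
Average waiting = (0+24+11+8) / 4 = 43/4 = 10.75

10.75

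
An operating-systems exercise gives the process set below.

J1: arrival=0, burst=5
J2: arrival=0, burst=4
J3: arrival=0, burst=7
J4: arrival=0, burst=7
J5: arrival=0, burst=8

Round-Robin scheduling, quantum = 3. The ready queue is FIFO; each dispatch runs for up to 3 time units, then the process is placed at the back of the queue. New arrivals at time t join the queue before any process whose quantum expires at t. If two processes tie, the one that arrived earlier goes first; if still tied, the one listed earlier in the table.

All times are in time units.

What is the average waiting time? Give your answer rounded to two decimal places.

Timeline: | J1 0-3 | J2 3-6 | J3 6-9 | J4 9-12 | J5 12-15 | J1 15-17 | J2 17-18 | J3 18-21 | J4 21-24 | J5 24-27 | J3 27-28 | J4 28-29 | J5 29-31 |
Completion: J1=17  J2=18  J3=28  J4=29  J5=31
Turnaround (C−A): J1=17  J2=18  J3=28  J4=29  J5=31
Waiting times: J1=12, J2=14, J3=21, J4=22, J5=23
Average waiting = (12+14+21+22+23) / 5 = 92/5 = 18.40

18.40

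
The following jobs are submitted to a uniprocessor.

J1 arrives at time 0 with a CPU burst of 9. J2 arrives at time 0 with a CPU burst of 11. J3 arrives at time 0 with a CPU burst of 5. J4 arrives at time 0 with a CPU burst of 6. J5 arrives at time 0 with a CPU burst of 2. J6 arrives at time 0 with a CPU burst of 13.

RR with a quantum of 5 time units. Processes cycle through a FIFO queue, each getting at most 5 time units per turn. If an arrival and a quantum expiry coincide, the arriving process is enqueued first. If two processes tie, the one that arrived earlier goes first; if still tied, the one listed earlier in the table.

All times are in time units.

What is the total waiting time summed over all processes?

148

Schedule: | J1 0-5 | J2 5-10 | J3 10-15 | J4 15-20 | J5 20-22 | J6 22-27 | J1 27-31 | J2 31-36 | J4 36-37 | J6 37-42 | J2 42-43 | J6 43-46 |
Completion: J1=31  J2=43  J3=15  J4=37  J5=22  J6=46
Turnaround (C−A): J1=31  J2=43  J3=15  J4=37  J5=22  J6=46
Waiting = turnaround − burst: J1=22, J2=32, J3=10, J4=31, J5=20, J6=33
Total waiting = 22 + 32 + 10 + 31 + 20 + 33 = 148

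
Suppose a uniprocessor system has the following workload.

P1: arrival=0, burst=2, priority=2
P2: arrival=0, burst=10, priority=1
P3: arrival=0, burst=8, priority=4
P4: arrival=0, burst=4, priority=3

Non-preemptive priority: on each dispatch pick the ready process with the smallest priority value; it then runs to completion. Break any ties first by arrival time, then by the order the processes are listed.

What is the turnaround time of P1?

Gantt: | P2 0-10 | P1 10-12 | P4 12-16 | P3 16-24 |
Completion: P1=12  P2=10  P3=24  P4=16
Turnaround (C−A): P1=12  P2=10  P3=24  P4=16
Turnaround(P1) = completion − arrival = 12 − 0 = 12

12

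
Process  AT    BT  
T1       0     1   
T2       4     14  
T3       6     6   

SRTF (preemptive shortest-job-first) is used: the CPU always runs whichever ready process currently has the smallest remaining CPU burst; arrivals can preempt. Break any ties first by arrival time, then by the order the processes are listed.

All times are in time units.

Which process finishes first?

Timeline: | T1 0-1 | idle 1-4 | T2 4-6 | T3 6-12 | T2 12-24 |
Completion: T1=1  T2=24  T3=12
Finish order: T1 → T3 → T2

T1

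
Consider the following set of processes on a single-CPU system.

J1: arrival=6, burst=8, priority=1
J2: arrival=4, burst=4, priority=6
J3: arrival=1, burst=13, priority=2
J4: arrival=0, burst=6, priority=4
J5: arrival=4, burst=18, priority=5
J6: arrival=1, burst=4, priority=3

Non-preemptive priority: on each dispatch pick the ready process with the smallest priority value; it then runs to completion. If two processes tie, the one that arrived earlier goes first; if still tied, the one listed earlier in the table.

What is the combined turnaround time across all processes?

Schedule: | J4 0-6 | J1 6-14 | J3 14-27 | J6 27-31 | J5 31-49 | J2 49-53 |
Completion: J1=14  J2=53  J3=27  J4=6  J5=49  J6=31
Turnaround (C−A): J1=8  J2=49  J3=26  J4=6  J5=45  J6=30
Turnaround = completion − arrival: J1=8, J2=49, J3=26, J4=6, J5=45, J6=30
Total turnaround = 8 + 49 + 26 + 6 + 45 + 30 = 164

164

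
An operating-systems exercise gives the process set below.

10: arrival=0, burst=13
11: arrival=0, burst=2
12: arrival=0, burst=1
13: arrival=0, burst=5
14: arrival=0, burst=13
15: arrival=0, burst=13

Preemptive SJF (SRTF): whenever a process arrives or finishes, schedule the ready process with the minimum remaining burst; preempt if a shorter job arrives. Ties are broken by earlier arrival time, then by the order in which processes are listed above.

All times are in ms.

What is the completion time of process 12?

1

Gantt: | 12 0-1 | 11 1-3 | 13 3-8 | 10 8-21 | 14 21-34 | 15 34-47 |
Completion: 10=21  11=3  12=1  13=8  14=34  15=47
Turnaround (C−A): 10=21  11=3  12=1  13=8  14=34  15=47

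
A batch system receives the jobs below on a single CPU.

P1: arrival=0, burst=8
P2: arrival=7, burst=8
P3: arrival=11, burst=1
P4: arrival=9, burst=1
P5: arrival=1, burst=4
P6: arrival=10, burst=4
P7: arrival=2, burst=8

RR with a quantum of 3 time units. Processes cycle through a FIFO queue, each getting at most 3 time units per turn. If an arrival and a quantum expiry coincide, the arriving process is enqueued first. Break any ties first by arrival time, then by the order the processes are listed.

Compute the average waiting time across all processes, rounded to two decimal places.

14.71

Gantt: | P1 0-3 | P5 3-6 | P7 6-9 | P1 9-12 | P5 12-13 | P2 13-16 | P4 16-17 | P7 17-20 | P6 20-23 | P3 23-24 | P1 24-26 | P2 26-29 | P7 29-31 | P6 31-32 | P2 32-34 |
Completion: P1=26  P2=34  P3=24  P4=17  P5=13  P6=32  P7=31
Turnaround (C−A): P1=26  P2=27  P3=13  P4=8  P5=12  P6=22  P7=29
Waiting times: P1=18, P2=19, P3=12, P4=7, P5=8, P6=18, P7=21
Average waiting = (18+19+12+7+8+18+21) / 7 = 103/7 = 14.71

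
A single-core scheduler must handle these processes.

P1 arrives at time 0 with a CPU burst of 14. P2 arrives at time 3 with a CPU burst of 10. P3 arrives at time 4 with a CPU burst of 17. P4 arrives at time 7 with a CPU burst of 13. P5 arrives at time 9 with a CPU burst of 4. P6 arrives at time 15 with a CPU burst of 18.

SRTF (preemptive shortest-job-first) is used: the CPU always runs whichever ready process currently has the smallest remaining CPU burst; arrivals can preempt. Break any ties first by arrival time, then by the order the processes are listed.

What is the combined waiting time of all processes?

119

Gantt: | P1 0-3 | P2 3-13 | P5 13-17 | P1 17-28 | P4 28-41 | P3 41-58 | P6 58-76 |
Completion: P1=28  P2=13  P3=58  P4=41  P5=17  P6=76
Waiting = turnaround − burst: P1=14, P2=0, P3=37, P4=21, P5=4, P6=43
Total waiting = 14 + 0 + 37 + 21 + 4 + 43 = 119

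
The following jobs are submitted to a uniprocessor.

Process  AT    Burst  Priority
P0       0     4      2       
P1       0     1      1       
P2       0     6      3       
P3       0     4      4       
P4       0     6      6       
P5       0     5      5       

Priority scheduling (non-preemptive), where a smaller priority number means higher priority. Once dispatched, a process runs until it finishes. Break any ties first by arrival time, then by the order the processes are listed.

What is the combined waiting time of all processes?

52

Schedule: | P1 0-1 | P0 1-5 | P2 5-11 | P3 11-15 | P5 15-20 | P4 20-26 |
Completion: P0=5  P1=1  P2=11  P3=15  P4=26  P5=20
Waiting = turnaround − burst: P0=1, P1=0, P2=5, P3=11, P4=20, P5=15
Total waiting = 1 + 0 + 5 + 11 + 20 + 15 = 52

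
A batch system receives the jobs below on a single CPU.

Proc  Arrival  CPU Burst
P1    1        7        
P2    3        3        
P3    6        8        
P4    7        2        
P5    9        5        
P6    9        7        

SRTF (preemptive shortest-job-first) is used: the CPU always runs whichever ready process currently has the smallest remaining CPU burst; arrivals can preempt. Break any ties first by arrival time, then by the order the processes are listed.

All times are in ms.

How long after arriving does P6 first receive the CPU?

9

Timeline: | idle 0-1 | P1 1-3 | P2 3-6 | P1 6-7 | P4 7-9 | P1 9-13 | P5 13-18 | P6 18-25 | P3 25-33 |
Completion: P1=13  P2=6  P3=33  P4=9  P5=18  P6=25
Turnaround (C−A): P1=12  P2=3  P3=27  P4=2  P5=9  P6=16
Response(P6) = first start − arrival = 18 − 9 = 9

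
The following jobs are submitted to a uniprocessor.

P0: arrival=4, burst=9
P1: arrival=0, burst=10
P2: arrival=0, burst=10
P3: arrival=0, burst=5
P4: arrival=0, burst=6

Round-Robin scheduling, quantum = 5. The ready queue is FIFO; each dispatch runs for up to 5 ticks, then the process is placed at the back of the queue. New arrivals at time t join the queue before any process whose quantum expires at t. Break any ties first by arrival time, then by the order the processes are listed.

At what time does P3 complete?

15

Gantt: | P1 0-5 | P2 5-10 | P3 10-15 | P4 15-20 | P0 20-25 | P1 25-30 | P2 30-35 | P4 35-36 | P0 36-40 |
Completion: P0=40  P1=30  P2=35  P3=15  P4=36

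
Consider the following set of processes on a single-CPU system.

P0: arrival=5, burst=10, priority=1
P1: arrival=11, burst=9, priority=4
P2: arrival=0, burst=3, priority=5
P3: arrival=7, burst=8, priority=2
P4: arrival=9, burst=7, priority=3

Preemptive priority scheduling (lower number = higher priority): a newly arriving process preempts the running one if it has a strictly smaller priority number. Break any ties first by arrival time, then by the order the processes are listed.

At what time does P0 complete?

15

Timeline: | P2 0-3 | idle 3-5 | P0 5-15 | P3 15-23 | P4 23-30 | P1 30-39 |
Completion: P0=15  P1=39  P2=3  P3=23  P4=30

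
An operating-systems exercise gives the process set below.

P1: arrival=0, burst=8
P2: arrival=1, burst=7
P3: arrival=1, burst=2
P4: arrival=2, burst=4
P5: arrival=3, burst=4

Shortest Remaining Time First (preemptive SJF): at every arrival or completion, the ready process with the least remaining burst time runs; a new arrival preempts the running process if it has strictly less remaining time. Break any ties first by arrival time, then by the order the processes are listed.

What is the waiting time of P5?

Schedule: | P1 0-1 | P3 1-3 | P4 3-7 | P5 7-11 | P1 11-18 | P2 18-25 |
Completion: P1=18  P2=25  P3=3  P4=7  P5=11
Turnaround (C−A): P1=18  P2=24  P3=2  P4=5  P5=8
Waiting(P5) = turnaround − burst = 8 − 4 = 4

4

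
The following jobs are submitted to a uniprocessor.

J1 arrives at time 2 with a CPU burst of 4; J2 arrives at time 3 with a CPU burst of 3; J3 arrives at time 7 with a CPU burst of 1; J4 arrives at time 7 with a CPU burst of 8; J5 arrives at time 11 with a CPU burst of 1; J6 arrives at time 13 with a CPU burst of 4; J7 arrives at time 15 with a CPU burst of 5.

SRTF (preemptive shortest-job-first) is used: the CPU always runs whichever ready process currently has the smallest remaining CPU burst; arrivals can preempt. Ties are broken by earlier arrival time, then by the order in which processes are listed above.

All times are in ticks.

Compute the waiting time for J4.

13

Timeline: | idle 0-2 | J1 2-6 | J2 6-7 | J3 7-8 | J2 8-10 | J4 10-11 | J5 11-12 | J4 12-13 | J6 13-17 | J7 17-22 | J4 22-28 |
Completion: J1=6  J2=10  J3=8  J4=28  J5=12  J6=17  J7=22
Waiting(J4) = turnaround − burst = 21 − 8 = 13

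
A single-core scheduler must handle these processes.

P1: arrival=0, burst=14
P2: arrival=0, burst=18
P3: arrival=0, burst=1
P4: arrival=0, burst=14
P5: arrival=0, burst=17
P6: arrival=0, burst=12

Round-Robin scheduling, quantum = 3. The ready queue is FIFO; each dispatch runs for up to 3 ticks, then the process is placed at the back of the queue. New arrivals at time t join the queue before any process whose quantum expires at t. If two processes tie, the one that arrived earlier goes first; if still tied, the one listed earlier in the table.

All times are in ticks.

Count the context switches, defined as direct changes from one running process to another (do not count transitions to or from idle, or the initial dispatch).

26

Gantt: | P1 0-3 | P2 3-6 | P3 6-7 | P4 7-10 | P5 10-13 | P6 13-16 | P1 16-19 | P2 19-22 | P4 22-25 | P5 25-28 | P6 28-31 | P1 31-34 | P2 34-37 | P4 37-40 | P5 40-43 | P6 43-46 | P1 46-49 | P2 49-52 | P4 52-55 | P5 55-58 | P6 58-61 | P1 61-63 | P2 63-66 | P4 66-68 | P5 68-71 | P2 71-74 | P5 74-76 |
Completion: P1=63  P2=74  P3=7  P4=68  P5=76  P6=61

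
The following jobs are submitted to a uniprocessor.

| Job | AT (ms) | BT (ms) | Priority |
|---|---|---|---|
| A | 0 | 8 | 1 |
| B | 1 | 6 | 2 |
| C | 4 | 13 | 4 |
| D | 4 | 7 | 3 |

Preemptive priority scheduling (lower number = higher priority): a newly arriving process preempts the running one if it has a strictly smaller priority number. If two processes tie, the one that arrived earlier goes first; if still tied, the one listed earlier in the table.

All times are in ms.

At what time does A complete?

Schedule: | A 0-8 | B 8-14 | D 14-21 | C 21-34 |
Completion: A=8  B=14  C=34  D=21

8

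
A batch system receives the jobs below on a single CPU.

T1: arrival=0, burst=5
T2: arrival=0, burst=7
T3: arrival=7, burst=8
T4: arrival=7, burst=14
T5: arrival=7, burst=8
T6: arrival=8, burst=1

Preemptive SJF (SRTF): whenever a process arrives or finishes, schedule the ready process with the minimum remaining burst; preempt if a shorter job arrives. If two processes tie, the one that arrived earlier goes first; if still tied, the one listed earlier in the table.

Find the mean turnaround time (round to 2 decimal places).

Schedule: | T1 0-5 | T2 5-8 | T6 8-9 | T2 9-13 | T3 13-21 | T5 21-29 | T4 29-43 |
Completion: T1=5  T2=13  T3=21  T4=43  T5=29  T6=9
Turnaround (C−A): T1=5  T2=13  T3=14  T4=36  T5=22  T6=1
Turnaround times: T1=5, T2=13, T3=14, T4=36, T5=22, T6=1
Average turnaround = (5+13+14+36+22+1) / 6 = 91/6 = 15.17

15.17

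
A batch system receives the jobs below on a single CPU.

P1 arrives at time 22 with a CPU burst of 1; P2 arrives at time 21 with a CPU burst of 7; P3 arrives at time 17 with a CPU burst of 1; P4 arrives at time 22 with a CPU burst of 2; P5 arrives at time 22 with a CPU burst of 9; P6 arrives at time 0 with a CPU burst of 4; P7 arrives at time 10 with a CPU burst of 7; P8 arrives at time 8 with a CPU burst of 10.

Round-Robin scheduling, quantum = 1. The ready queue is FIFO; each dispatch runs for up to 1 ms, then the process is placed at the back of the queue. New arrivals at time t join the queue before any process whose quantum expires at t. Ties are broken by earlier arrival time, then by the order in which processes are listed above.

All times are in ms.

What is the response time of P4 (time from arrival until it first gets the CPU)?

Schedule: | P6 0-4 | idle 4-8 | P8 8-10 | P7 10-11 | P8 11-12 | P7 12-13 | P8 13-14 | P7 14-15 | P8 15-16 | P7 16-17 | P8 17-18 | P3 18-19 | P7 19-20 | P8 20-21 | P7 21-22 | P2 22-23 | P8 23-24 | P1 24-25 | P4 25-26 | P5 26-27 | P7 27-28 | P2 28-29 | P8 29-30 | P4 30-31 | P5 31-32 | P2 32-33 | P8 33-34 | P5 34-35 | P2 35-36 | P5 36-37 | P2 37-38 | P5 38-39 | P2 39-40 | P5 40-41 | P2 41-42 | P5 42-45 |
Completion: P1=25  P2=42  P3=19  P4=31  P5=45  P6=4  P7=28  P8=34
Response(P4) = first start − arrival = 25 − 22 = 3

3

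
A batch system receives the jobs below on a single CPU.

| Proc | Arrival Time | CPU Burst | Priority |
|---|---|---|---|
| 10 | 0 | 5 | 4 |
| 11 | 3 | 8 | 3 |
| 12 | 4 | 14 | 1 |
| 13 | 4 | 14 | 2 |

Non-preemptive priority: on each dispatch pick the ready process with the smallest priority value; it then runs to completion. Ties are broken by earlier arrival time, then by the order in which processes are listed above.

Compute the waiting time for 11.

Schedule: | 10 0-5 | 12 5-19 | 13 19-33 | 11 33-41 |
Completion: 10=5  11=41  12=19  13=33
Waiting(11) = turnaround − burst = 38 − 8 = 30

30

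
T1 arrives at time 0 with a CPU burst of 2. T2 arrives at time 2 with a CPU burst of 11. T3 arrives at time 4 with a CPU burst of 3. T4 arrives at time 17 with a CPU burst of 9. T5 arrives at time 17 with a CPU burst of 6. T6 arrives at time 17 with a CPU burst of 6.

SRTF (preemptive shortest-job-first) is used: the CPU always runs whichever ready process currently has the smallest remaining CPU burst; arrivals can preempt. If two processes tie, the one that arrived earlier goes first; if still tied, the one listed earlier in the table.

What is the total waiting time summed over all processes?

Schedule: | T1 0-2 | T2 2-4 | T3 4-7 | T2 7-16 | idle 16-17 | T5 17-23 | T6 23-29 | T4 29-38 |
Completion: T1=2  T2=16  T3=7  T4=38  T5=23  T6=29
Turnaround (C−A): T1=2  T2=14  T3=3  T4=21  T5=6  T6=12
Waiting = turnaround − burst: T1=0, T2=3, T3=0, T4=12, T5=0, T6=6
Total waiting = 0 + 3 + 0 + 12 + 0 + 6 = 21

21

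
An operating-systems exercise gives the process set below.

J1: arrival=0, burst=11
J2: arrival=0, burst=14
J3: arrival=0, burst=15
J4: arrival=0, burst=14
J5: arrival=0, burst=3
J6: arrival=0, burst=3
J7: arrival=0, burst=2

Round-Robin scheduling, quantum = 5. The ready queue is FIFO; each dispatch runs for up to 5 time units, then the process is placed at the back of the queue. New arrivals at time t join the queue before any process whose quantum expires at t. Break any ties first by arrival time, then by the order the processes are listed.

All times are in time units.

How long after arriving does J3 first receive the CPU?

Schedule: | J1 0-5 | J2 5-10 | J3 10-15 | J4 15-20 | J5 20-23 | J6 23-26 | J7 26-28 | J1 28-33 | J2 33-38 | J3 38-43 | J4 43-48 | J1 48-49 | J2 49-53 | J3 53-58 | J4 58-62 |
Completion: J1=49  J2=53  J3=58  J4=62  J5=23  J6=26  J7=28
Response(J3) = first start − arrival = 10 − 0 = 10

10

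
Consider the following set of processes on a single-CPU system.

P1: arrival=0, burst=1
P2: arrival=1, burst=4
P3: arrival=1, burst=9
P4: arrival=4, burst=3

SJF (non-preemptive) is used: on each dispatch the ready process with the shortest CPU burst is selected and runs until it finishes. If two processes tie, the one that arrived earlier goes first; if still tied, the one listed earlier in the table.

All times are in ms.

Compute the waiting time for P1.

0

Timeline: | P1 0-1 | P2 1-5 | P4 5-8 | P3 8-17 |
Completion: P1=1  P2=5  P3=17  P4=8
Turnaround (C−A): P1=1  P2=4  P3=16  P4=4
Waiting(P1) = turnaround − burst = 1 − 1 = 0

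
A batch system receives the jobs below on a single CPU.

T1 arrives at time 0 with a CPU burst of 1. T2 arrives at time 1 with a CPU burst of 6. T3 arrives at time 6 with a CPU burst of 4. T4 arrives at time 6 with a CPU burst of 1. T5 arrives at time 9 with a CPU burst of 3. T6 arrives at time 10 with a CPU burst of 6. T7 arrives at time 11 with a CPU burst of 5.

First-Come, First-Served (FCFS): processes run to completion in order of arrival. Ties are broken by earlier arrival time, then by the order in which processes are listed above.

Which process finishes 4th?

Schedule: | T1 0-1 | T2 1-7 | T3 7-11 | T4 11-12 | T5 12-15 | T6 15-21 | T7 21-26 |
Completion: T1=1  T2=7  T3=11  T4=12  T5=15  T6=21  T7=26
Finish order: T1 → T2 → T3 → T4 → T5 → T6 → T7

T4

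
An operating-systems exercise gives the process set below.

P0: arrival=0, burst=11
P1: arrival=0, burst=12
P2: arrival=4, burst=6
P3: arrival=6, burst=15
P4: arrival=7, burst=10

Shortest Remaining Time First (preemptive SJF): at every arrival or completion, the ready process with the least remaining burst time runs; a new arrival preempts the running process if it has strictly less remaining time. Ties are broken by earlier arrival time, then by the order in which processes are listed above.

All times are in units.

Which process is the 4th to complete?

Gantt: | P0 0-4 | P2 4-10 | P0 10-17 | P4 17-27 | P1 27-39 | P3 39-54 |
Completion: P0=17  P1=39  P2=10  P3=54  P4=27
Turnaround (C−A): P0=17  P1=39  P2=6  P3=48  P4=20
Finish order: P2 → P0 → P4 → P1 → P3

P1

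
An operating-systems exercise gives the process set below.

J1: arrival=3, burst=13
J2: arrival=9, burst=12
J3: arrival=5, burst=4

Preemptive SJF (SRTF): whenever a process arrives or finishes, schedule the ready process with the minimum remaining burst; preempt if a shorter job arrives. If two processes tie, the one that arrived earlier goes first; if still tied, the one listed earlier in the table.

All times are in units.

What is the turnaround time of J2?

23

Gantt: | idle 0-3 | J1 3-5 | J3 5-9 | J1 9-20 | J2 20-32 |
Completion: J1=20  J2=32  J3=9
Turnaround(J2) = completion − arrival = 32 − 9 = 23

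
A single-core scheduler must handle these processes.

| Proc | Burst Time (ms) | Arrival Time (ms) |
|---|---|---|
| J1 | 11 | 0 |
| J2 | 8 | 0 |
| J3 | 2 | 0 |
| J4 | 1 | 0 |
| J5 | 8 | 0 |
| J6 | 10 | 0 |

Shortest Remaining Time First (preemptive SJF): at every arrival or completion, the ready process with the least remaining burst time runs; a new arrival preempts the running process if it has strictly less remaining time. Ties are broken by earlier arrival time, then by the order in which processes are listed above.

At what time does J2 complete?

11

Schedule: | J4 0-1 | J3 1-3 | J2 3-11 | J5 11-19 | J6 19-29 | J1 29-40 |
Completion: J1=40  J2=11  J3=3  J4=1  J5=19  J6=29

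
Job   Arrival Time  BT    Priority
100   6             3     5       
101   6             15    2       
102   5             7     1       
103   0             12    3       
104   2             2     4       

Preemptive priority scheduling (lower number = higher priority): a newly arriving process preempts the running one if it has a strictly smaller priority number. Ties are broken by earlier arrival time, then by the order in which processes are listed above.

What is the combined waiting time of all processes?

90

Schedule: | 103 0-5 | 102 5-12 | 101 12-27 | 103 27-34 | 104 34-36 | 100 36-39 |
Completion: 100=39  101=27  102=12  103=34  104=36
Turnaround (C−A): 100=33  101=21  102=7  103=34  104=34
Waiting = turnaround − burst: 100=30, 101=6, 102=0, 103=22, 104=32
Total waiting = 30 + 6 + 0 + 22 + 32 = 90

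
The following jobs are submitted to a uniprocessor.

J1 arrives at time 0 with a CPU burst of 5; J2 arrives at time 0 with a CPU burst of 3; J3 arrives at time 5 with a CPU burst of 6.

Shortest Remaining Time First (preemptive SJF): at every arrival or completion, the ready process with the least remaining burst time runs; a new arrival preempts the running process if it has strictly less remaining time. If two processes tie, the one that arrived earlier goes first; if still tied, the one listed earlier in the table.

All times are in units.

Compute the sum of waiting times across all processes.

Gantt: | J2 0-3 | J1 3-8 | J3 8-14 |
Completion: J1=8  J2=3  J3=14
Waiting = turnaround − burst: J1=3, J2=0, J3=3
Total waiting = 3 + 0 + 3 = 6

6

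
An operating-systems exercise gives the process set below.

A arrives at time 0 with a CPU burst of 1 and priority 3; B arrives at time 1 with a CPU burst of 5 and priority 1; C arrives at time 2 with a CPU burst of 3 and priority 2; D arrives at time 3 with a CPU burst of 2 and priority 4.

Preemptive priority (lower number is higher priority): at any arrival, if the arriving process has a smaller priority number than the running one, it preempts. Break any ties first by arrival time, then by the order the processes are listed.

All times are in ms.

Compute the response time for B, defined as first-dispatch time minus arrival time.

Gantt: | A 0-1 | B 1-6 | C 6-9 | D 9-11 |
Completion: A=1  B=6  C=9  D=11
Turnaround (C−A): A=1  B=5  C=7  D=8
Response(B) = first start − arrival = 1 − 1 = 0

0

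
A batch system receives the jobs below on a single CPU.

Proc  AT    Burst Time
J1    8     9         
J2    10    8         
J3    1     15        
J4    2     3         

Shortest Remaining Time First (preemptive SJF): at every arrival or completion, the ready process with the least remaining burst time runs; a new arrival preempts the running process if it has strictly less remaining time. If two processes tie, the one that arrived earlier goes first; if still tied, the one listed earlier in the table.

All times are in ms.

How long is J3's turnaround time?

Timeline: | idle 0-1 | J3 1-2 | J4 2-5 | J3 5-8 | J1 8-17 | J2 17-25 | J3 25-36 |
Completion: J1=17  J2=25  J3=36  J4=5
Turnaround(J3) = completion − arrival = 36 − 1 = 35

35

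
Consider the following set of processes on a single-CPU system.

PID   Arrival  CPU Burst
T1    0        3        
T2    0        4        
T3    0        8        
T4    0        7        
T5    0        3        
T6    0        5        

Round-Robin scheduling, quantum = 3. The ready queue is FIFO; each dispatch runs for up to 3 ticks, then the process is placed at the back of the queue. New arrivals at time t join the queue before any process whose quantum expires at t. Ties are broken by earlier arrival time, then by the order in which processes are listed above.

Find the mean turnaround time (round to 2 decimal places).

20.50

Timeline: | T1 0-3 | T2 3-6 | T3 6-9 | T4 9-12 | T5 12-15 | T6 15-18 | T2 18-19 | T3 19-22 | T4 22-25 | T6 25-27 | T3 27-29 | T4 29-30 |
Completion: T1=3  T2=19  T3=29  T4=30  T5=15  T6=27
Turnaround (C−A): T1=3  T2=19  T3=29  T4=30  T5=15  T6=27
Turnaround times: T1=3, T2=19, T3=29, T4=30, T5=15, T6=27
Average turnaround = (3+19+29+30+15+27) / 6 = 123/6 = 20.50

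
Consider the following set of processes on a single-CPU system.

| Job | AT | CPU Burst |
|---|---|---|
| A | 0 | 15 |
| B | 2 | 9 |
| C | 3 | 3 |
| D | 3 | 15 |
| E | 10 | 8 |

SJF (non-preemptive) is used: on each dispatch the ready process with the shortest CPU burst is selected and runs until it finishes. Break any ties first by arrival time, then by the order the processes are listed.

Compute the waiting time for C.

12

Gantt: | A 0-15 | C 15-18 | E 18-26 | B 26-35 | D 35-50 |
Completion: A=15  B=35  C=18  D=50  E=26
Waiting(C) = turnaround − burst = 15 − 3 = 12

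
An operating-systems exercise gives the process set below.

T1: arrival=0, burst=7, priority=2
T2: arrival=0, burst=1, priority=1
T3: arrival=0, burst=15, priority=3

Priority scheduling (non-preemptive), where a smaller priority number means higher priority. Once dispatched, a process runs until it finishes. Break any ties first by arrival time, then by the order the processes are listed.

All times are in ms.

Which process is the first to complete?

Timeline: | T2 0-1 | T1 1-8 | T3 8-23 |
Completion: T1=8  T2=1  T3=23
Turnaround (C−A): T1=8  T2=1  T3=23
Finish order: T2 → T1 → T3

T2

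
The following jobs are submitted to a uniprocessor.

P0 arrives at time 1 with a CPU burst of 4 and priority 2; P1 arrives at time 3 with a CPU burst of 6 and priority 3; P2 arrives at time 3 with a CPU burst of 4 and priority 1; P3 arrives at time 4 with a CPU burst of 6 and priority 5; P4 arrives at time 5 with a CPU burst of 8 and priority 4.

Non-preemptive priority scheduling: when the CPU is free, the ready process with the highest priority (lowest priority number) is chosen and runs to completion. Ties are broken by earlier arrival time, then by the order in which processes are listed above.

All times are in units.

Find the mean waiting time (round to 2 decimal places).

7.40

Gantt: | idle 0-1 | P0 1-5 | P2 5-9 | P1 9-15 | P4 15-23 | P3 23-29 |
Completion: P0=5  P1=15  P2=9  P3=29  P4=23
Turnaround (C−A): P0=4  P1=12  P2=6  P3=25  P4=18
Waiting times: P0=0, P1=6, P2=2, P3=19, P4=10
Average waiting = (0+6+2+19+10) / 5 = 37/5 = 7.40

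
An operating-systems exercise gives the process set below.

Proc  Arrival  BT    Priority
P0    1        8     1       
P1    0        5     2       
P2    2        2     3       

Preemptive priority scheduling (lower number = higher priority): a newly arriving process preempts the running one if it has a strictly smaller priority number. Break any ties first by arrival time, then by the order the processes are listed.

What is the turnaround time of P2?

13

Schedule: | P1 0-1 | P0 1-9 | P1 9-13 | P2 13-15 |
Completion: P0=9  P1=13  P2=15
Turnaround (C−A): P0=8  P1=13  P2=13
Turnaround(P2) = completion − arrival = 15 − 2 = 13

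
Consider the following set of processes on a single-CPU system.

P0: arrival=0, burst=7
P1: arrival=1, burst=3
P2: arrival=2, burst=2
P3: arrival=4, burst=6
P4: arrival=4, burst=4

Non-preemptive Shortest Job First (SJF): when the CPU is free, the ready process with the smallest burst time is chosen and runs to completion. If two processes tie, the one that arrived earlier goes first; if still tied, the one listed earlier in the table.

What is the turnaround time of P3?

18

Gantt: | P0 0-7 | P2 7-9 | P1 9-12 | P4 12-16 | P3 16-22 |
Completion: P0=7  P1=12  P2=9  P3=22  P4=16
Turnaround (C−A): P0=7  P1=11  P2=7  P3=18  P4=12
Turnaround(P3) = completion − arrival = 22 − 4 = 18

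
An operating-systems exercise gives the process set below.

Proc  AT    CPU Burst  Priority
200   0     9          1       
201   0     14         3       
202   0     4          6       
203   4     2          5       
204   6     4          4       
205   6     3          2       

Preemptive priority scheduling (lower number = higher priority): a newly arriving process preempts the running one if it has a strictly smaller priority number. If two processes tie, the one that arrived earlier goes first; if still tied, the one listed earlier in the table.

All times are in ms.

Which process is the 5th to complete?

Timeline: | 200 0-9 | 205 9-12 | 201 12-26 | 204 26-30 | 203 30-32 | 202 32-36 |
Completion: 200=9  201=26  202=36  203=32  204=30  205=12
Turnaround (C−A): 200=9  201=26  202=36  203=28  204=24  205=6
Finish order: 200 → 205 → 201 → 204 → 203 → 202

203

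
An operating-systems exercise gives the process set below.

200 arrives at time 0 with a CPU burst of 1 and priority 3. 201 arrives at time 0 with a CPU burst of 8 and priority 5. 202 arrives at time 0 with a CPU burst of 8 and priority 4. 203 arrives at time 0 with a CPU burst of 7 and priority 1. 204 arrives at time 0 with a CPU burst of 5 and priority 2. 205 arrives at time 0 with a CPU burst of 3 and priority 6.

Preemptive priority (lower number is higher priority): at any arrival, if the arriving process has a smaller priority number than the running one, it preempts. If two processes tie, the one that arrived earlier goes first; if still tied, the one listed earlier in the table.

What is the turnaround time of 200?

Timeline: | 203 0-7 | 204 7-12 | 200 12-13 | 202 13-21 | 201 21-29 | 205 29-32 |
Completion: 200=13  201=29  202=21  203=7  204=12  205=32
Turnaround(200) = completion − arrival = 13 − 0 = 13

13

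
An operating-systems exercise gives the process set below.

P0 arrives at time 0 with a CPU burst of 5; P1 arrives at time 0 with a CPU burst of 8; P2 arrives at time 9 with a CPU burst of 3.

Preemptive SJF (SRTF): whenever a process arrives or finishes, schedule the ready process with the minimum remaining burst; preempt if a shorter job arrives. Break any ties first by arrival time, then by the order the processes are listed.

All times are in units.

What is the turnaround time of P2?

Timeline: | P0 0-5 | P1 5-9 | P2 9-12 | P1 12-16 |
Completion: P0=5  P1=16  P2=12
Turnaround (C−A): P0=5  P1=16  P2=3
Turnaround(P2) = completion − arrival = 12 − 9 = 3

3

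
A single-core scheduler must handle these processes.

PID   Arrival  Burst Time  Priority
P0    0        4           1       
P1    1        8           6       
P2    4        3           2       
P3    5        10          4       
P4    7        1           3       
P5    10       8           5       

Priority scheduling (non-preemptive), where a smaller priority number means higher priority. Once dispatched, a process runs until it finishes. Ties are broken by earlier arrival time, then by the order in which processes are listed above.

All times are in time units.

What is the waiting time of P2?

Timeline: | P0 0-4 | P2 4-7 | P4 7-8 | P3 8-18 | P5 18-26 | P1 26-34 |
Completion: P0=4  P1=34  P2=7  P3=18  P4=8  P5=26
Turnaround (C−A): P0=4  P1=33  P2=3  P3=13  P4=1  P5=16
Waiting(P2) = turnaround − burst = 3 − 3 = 0

0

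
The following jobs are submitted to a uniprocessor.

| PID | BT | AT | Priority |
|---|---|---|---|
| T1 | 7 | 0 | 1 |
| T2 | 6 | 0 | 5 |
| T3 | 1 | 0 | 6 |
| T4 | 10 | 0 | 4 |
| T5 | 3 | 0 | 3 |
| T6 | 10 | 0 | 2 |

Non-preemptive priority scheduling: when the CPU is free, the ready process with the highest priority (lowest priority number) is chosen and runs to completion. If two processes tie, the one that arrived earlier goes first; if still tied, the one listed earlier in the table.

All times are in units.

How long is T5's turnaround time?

Gantt: | T1 0-7 | T6 7-17 | T5 17-20 | T4 20-30 | T2 30-36 | T3 36-37 |
Completion: T1=7  T2=36  T3=37  T4=30  T5=20  T6=17
Turnaround(T5) = completion − arrival = 20 − 0 = 20

20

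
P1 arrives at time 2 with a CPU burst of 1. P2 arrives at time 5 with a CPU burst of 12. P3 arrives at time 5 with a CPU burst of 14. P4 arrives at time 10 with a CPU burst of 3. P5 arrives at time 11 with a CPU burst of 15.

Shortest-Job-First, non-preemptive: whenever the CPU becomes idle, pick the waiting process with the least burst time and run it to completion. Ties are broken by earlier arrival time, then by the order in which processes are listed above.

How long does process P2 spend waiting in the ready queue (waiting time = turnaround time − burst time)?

0

Timeline: | idle 0-2 | P1 2-3 | idle 3-5 | P2 5-17 | P4 17-20 | P3 20-34 | P5 34-49 |
Completion: P1=3  P2=17  P3=34  P4=20  P5=49
Turnaround (C−A): P1=1  P2=12  P3=29  P4=10  P5=38
Waiting(P2) = turnaround − burst = 12 − 12 = 0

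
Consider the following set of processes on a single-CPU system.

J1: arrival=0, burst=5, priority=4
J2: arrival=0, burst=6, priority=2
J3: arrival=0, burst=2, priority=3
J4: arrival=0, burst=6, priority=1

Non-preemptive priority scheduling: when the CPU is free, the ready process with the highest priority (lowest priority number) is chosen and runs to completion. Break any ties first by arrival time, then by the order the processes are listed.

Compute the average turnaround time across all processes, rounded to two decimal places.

Schedule: | J4 0-6 | J2 6-12 | J3 12-14 | J1 14-19 |
Completion: J1=19  J2=12  J3=14  J4=6
Turnaround times: J1=19, J2=12, J3=14, J4=6
Average turnaround = (19+12+14+6) / 4 = 51/4 = 12.75

12.75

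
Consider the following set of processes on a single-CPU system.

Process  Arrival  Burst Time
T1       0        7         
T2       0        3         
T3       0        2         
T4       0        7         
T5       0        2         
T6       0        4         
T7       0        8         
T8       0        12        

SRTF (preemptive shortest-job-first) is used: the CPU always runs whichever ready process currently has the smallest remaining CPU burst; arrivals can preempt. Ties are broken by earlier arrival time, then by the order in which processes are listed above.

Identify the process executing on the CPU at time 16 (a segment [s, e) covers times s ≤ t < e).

T1

Timeline: | T3 0-2 | T5 2-4 | T2 4-7 | T6 7-11 | T1 11-18 | T4 18-25 | T7 25-33 | T8 33-45 |
Completion: T1=18  T2=7  T3=2  T4=25  T5=4  T6=11  T7=33  T8=45
Turnaround (C−A): T1=18  T2=7  T3=2  T4=25  T5=4  T6=11  T7=33  T8=45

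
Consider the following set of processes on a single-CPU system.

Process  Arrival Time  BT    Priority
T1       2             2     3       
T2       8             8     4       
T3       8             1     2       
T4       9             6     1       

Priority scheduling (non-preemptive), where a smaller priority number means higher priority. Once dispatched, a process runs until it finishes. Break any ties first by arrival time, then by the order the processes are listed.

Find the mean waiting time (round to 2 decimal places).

1.75

Schedule: | idle 0-2 | T1 2-4 | idle 4-8 | T3 8-9 | T4 9-15 | T2 15-23 |
Completion: T1=4  T2=23  T3=9  T4=15
Waiting times: T1=0, T2=7, T3=0, T4=0
Average waiting = (0+7+0+0) / 4 = 7/4 = 1.75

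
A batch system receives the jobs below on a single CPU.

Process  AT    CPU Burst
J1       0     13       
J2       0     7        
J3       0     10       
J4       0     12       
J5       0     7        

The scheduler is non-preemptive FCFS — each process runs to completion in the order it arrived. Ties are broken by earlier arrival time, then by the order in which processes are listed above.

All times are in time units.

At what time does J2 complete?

Timeline: | J1 0-13 | J2 13-20 | J3 20-30 | J4 30-42 | J5 42-49 |
Completion: J1=13  J2=20  J3=30  J4=42  J5=49

20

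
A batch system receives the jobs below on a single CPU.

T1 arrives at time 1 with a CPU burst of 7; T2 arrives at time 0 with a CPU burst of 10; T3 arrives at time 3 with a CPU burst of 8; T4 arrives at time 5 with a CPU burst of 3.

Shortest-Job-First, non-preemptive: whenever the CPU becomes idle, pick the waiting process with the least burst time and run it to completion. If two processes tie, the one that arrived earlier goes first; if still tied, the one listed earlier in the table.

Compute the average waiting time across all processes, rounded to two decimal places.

8.50

Timeline: | T2 0-10 | T4 10-13 | T1 13-20 | T3 20-28 |
Completion: T1=20  T2=10  T3=28  T4=13
Turnaround (C−A): T1=19  T2=10  T3=25  T4=8
Waiting times: T1=12, T2=0, T3=17, T4=5
Average waiting = (12+0+17+5) / 4 = 34/4 = 8.50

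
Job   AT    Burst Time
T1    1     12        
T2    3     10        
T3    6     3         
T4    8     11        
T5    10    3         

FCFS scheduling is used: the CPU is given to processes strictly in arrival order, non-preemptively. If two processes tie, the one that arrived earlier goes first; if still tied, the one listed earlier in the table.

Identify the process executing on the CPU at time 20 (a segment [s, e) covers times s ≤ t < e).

T2

Timeline: | idle 0-1 | T1 1-13 | T2 13-23 | T3 23-26 | T4 26-37 | T5 37-40 |
Completion: T1=13  T2=23  T3=26  T4=37  T5=40
Turnaround (C−A): T1=12  T2=20  T3=20  T4=29  T5=30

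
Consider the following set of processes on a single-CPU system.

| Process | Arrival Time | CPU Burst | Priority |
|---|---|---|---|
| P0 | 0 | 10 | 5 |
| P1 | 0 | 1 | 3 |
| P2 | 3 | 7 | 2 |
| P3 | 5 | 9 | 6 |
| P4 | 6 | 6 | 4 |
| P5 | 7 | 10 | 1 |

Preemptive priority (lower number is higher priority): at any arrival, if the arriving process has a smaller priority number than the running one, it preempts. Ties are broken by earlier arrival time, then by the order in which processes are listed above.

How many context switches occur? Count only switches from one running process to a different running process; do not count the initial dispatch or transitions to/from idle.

7

Gantt: | P1 0-1 | P0 1-3 | P2 3-7 | P5 7-17 | P2 17-20 | P4 20-26 | P0 26-34 | P3 34-43 |
Completion: P0=34  P1=1  P2=20  P3=43  P4=26  P5=17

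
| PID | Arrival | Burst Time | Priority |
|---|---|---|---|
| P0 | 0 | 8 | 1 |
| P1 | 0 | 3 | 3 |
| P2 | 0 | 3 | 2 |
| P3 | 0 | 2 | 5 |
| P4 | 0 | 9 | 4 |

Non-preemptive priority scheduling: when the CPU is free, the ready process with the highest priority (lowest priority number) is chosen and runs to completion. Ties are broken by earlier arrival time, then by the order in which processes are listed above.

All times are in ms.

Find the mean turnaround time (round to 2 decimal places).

Gantt: | P0 0-8 | P2 8-11 | P1 11-14 | P4 14-23 | P3 23-25 |
Completion: P0=8  P1=14  P2=11  P3=25  P4=23
Turnaround (C−A): P0=8  P1=14  P2=11  P3=25  P4=23
Turnaround times: P0=8, P1=14, P2=11, P3=25, P4=23
Average turnaround = (8+14+11+25+23) / 5 = 81/5 = 16.20

16.20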